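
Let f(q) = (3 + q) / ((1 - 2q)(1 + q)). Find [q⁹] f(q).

The denominator gives the recurrence a_n = a_(n−1) + 2a_(n−2) for n ≥ 2; the numerator fixes a_0 = 3, a_1 = 4.
Iterating: 3, 4, 10, 18, 38, 74, 150, 298, 598, 1194, so a_9 = 1194.

1194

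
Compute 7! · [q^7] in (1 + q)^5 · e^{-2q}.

-1248

The EGF product rule gives c_7 = Σ_{k_1+k_2=7} C(7; k_1,k_2) · ∏ g_i(k_i), where (1+q)^5 gives the falling factorial (5)_k; e^{-2q} gives (-2)^k.
g_1(k) for k = 0…7: 1, 5, 20, 60, 120, 120, 0, 0.
g_2(k) for k = 0…7: 1, -2, 4, -8, 16, -32, 64, -128.
c_7 = Σ_k C(7,k)·g_1(k)·g_2(7−k) = 1·1·(-128) + 7·5·64 + 21·20·(-32) + 35·60·16 + 35·120·(-8) + 21·120·4 = −128 + 2240 − 13440 + 33600 − 33600 + 10080 = -1248.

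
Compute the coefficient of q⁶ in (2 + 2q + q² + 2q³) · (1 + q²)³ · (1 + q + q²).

26

(2 + 2q + q² + 2q³) has coefficients 2,2,1,2 for degrees 0…3.
(1 + q²)³ has coefficients 1,0,3,0,3,0,1 for degrees 0…6.
Finally multiplying by (1 + q + q²), the product of all factors after the first has coefficients 1,1,4,3,6,3,4 for degrees 0…6.
[q⁶] = 2·4 + 2·3 + 1·6 + 2·3 = 26.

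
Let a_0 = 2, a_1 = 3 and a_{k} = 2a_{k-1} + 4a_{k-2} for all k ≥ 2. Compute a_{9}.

The ordinary generating function has denominator 1 - 2y - 4y^2.
Iterating the recurrence: a_0,…,a_{9} = 2, 3, 14, 40, 136, 432, 1408, 4544, 14720, 47616.

47616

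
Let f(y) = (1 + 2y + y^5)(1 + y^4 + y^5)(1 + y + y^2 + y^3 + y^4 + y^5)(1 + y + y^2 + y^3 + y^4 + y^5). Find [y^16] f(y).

(1 + 2y + y^5) has coefficients 1,2,0,0,0,1 for degrees 0…5.
(1 + y^4 + y^5) has coefficients 1,0,0,0,1,1,0,0,0,0,0,0,0,0,0,0,0 for degrees 0…16.
Multiplying by (1 + y + y^2 + y^3 + y^4 + y^5) gives running coefficients 1,1,1,1,2,3,2,2,2,2,1,0,0,0,0,0,0 for degrees 0…16.
Finally multiplying by (1 + y + y^2 + y^3 + y^4 + y^5), the product of all factors after the first has coefficients 1,2,3,4,6,9,10,11,12,13,12,9,7,5,3,1,0 for degrees 0…16.
[y^16] = 1·0 + 2·1 + 1·9 = 11.

11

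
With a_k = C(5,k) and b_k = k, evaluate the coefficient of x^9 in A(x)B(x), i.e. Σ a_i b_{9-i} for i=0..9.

208

The convolution is the x^9 coefficient of A(x)B(x).
Σ = 1·9 + 5·8 + 10·7 + 10·6 + 5·5 + 1·4 + 0·3 + 0·2 + 0·1 + 0·0 = 208.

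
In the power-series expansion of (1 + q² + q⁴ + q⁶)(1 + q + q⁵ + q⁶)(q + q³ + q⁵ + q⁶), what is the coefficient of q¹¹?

6

(1 + q² + q⁴ + q⁶) has coefficients 1,0,1,0,1,0,1 for degrees 0…6.
(1 + q + q⁵ + q⁶) has coefficients 1,1,0,0,0,1,1,0,0,0,0,0 for degrees 0…11.
Finally multiplying by (q + q³ + q⁵ + q⁶), the product of all factors after the first has coefficients 0,1,1,1,1,1,3,2,1,1,1,2 for degrees 0…11.
[q¹¹] = 1·2 + 1·1 + 1·2 + 1·1 = 6.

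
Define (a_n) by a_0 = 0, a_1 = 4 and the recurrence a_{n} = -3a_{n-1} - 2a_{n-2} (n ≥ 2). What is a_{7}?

The ordinary generating function has denominator 1 + 3t + 2t^2.
Iterating the recurrence: a_0,…,a_{7} = 0, 4, -12, 28, -60, 124, -252, 508.

508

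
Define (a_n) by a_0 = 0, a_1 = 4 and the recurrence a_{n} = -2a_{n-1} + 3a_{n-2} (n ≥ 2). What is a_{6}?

The ordinary generating function has denominator 1 + 2x - 3x^2.
Iterating the recurrence: a_0,…,a_{6} = 0, 4, -8, 28, -80, 244, -728.

-728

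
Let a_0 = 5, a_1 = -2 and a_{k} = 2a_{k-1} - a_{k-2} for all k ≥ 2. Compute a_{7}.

-44

The ordinary generating function has denominator 1 - 2x + x^2.
Iterating the recurrence: a_0,…,a_{7} = 5, -2, -9, -16, -23, -30, -37, -44.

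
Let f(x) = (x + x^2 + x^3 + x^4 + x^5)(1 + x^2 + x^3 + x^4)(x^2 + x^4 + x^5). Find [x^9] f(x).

10

(x + x^2 + x^3 + x^4 + x^5) has coefficients 0,1,1,1,1,1 for degrees 0…5.
(1 + x^2 + x^3 + x^4) has coefficients 1,0,1,1,1,0,0,0,0,0 for degrees 0…9.
Finally multiplying by (x^2 + x^4 + x^5), the product of all factors after the first has coefficients 0,0,1,0,2,2,2,2,2,1 for degrees 0…9.
[x^9] = 1·2 + 1·2 + 1·2 + 1·2 + 1·2 = 10.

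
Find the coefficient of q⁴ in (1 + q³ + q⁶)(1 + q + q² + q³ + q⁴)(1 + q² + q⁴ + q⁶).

(1 + q³ + q⁶) has coefficients 1,0,0,1,0 for degrees 0…4.
(1 + q + q² + q³ + q⁴) has coefficients 1,1,1,1,1 for degrees 0…4.
Finally multiplying by (1 + q² + q⁴ + q⁶), the product of all factors after the first has coefficients 1,1,2,2,3 for degrees 0…4.
[q⁴] = 1·3 + 1·1 = 4.

4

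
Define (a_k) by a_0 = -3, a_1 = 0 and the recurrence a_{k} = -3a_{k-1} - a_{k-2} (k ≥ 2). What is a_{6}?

165

The ordinary generating function has denominator 1 + 3x + x^2.
Iterating the recurrence: a_0,…,a_{6} = -3, 0, 3, -9, 24, -63, 165.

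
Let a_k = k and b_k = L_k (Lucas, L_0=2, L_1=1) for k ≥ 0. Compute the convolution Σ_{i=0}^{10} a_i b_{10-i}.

This is [x^10] in the product of the two ordinary generating functions.
Σ = 0·123 + 1·76 + 2·47 + 3·29 + 4·18 + 5·11 + 6·7 + 7·4 + 8·3 + 9·1 + 10·2 = 507.

507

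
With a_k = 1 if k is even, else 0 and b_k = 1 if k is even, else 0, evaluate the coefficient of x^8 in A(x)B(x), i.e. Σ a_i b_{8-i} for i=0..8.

This is [x^8] in the product of the two ordinary generating functions.
Σ = 1·1 + 0·0 + 1·1 + 0·0 + 1·1 + 0·0 + 1·1 + 0·0 + 1·1 = 5.

5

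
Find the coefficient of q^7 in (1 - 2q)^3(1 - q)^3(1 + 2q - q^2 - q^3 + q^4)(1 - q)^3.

(1 - 2q)^3 has coefficients 1,-6,12,-8 for degrees 0…3.
(1 - q)^3 has coefficients 1,-3,3,-1,0,0,0,0 for degrees 0…7.
Multiplying by (1 + 2q - q^2 - q^3 + q^4) gives running coefficients 1,-1,-4,7,-1,-5,4,-1 for degrees 0…7.
Finally multiplying by (1 - q)^3, the product of all factors after the first has coefficients 1,-4,2,15,-33,23,9,-27 for degrees 0…7.
[q^7] = 1·(-27) − 6·9 + 12·23 − 8·(-33) = 459.

459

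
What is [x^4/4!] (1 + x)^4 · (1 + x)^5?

The EGF product rule gives c_4 = Σ_{k_1+k_2=4} C(4; k_1,k_2) · ∏ g_i(k_i), where (1+x)^4 gives the falling factorial (4)_k; (1+x)^5 gives the falling factorial (5)_k.
g_1(k) for k = 0…4: 1, 4, 12, 24, 24.
g_2(k) for k = 0…4: 1, 5, 20, 60, 120.
c_4 = Σ_k C(4,k)·g_1(k)·g_2(4−k) = 1·1·120 + 4·4·60 + 6·12·20 + 4·24·5 + 1·24·1 = 120 + 960 + 1440 + 480 + 24 = 3024.

3024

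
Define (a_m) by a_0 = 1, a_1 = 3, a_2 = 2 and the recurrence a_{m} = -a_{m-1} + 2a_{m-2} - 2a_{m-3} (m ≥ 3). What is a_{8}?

-72

The ordinary generating function has denominator 1 + z - 2z^2 + 2z^3.
Iterating the recurrence: a_0,…,a_{8} = 1, 3, 2, 2, -4, 4, -16, 32, -72.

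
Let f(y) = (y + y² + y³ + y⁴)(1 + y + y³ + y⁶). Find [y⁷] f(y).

2

(y + y² + y³ + y⁴) has coefficients 0,1,1,1,1 for degrees 0…4.
(1 + y + y³ + y⁶) has coefficients 1,1,0,1,0,0,1,0 for degrees 0…7.
[y⁷] = 1·1 + 1·0 + 1·0 + 1·1 = 2.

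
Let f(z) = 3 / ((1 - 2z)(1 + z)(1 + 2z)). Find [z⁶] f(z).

Partial fractions give a closed form: a_n = (1)·2^n + (-1)·(-1)^n + (3)·(-2)^n.
At n = 6: a_6 = 255.

255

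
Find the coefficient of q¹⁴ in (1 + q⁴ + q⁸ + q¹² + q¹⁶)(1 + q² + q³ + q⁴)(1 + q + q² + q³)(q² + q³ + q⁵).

(1 + q⁴ + q⁸ + q¹² + q¹⁶) has coefficients 1,0,0,0,1,0,0,0,1,0,0,0,1,0,0 for degrees 0…14.
(1 + q² + q³ + q⁴) has coefficients 1,0,1,1,1,0,0,0,0,0,0,0,0,0,0 for degrees 0…14.
Multiplying by (1 + q + q² + q³) gives running coefficients 1,1,2,3,3,3,2,1,0,0,0,0,0,0,0 for degrees 0…14.
Finally multiplying by (q² + q³ + q⁵), the product of all factors after the first has coefficients 0,0,1,2,3,6,7,8,8,6,4,2,1,0,0 for degrees 0…14.
[q¹⁴] = 1·0 + 1·4 + 1·7 + 1·1 = 12.

12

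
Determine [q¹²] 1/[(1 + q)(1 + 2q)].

Partial fractions give a closed form: a_n = (-1)·(-1)^n + (2)·(-2)^n.
At n = 12: a_12 = 8191.

8191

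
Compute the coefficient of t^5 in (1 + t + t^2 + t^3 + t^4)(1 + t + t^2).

2

(1 + t + t^2 + t^3 + t^4) has coefficients 1,1,1,1,1 for degrees 0…4.
(1 + t + t^2) has coefficients 1,1,1,0,0,0 for degrees 0…5.
[t^5] = 1·0 + 1·0 + 1·0 + 1·1 + 1·1 = 2.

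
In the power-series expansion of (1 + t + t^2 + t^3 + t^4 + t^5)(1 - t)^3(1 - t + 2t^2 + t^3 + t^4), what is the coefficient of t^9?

(1 + t + t^2 + t^3 + t^4 + t^5) has coefficients 1,1,1,1,1,1 for degrees 0…5.
(1 - t)^3 has coefficients 1,-3,3,-1,0,0,0,0,0,0 for degrees 0…9.
Finally multiplying by (1 - t + 2t^2 + t^3 + t^4), the product of all factors after the first has coefficients 1,-4,8,-9,5,-2,2,-1,0,0 for degrees 0…9.
[t^9] = 1·0 + 1·0 + 1·(-1) + 1·2 + 1·(-2) + 1·5 = 4.

4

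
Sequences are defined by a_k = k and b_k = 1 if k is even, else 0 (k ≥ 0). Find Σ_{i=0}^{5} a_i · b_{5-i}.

This is [x^5] in the product of the two ordinary generating functions.
Σ = 0·0 + 1·1 + 2·0 + 3·1 + 4·0 + 5·1 = 9.

9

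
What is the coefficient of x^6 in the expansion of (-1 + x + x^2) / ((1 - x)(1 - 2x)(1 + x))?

Partial fractions give a closed form: a_n = (-1/2)·1^n + (-1/3)·2^n + (-1/6)·(-1)^n.
At n = 6: a_6 = -22.

-22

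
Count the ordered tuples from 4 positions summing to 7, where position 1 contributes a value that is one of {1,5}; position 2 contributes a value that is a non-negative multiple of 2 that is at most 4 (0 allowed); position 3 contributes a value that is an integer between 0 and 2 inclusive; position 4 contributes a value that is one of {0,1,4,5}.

8

The generating function for the choices is (q + q⁵)·(1 + q² + q⁴)·(1 + q + q²)·(1 + q + q⁴ + q⁵); the count is [q⁷].
(q + q⁵) has coefficients 0,1,0,0,0,1 for degrees 0…5.
(1 + q² + q⁴) has coefficients 1,0,1,0,1,0,0,0 for degrees 0…7.
Multiplying by (1 + q + q²) gives running coefficients 1,1,2,1,2,1,1,0 for degrees 0…7.
Finally multiplying by (1 + q + q⁴ + q⁵), the product of all factors after the first has coefficients 1,2,3,3,4,5,5,4 for degrees 0…7.
[q⁷] = 1·5 + 1·3 = 8.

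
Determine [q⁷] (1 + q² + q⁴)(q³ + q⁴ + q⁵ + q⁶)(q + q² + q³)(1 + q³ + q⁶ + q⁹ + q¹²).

6

(1 + q² + q⁴) has coefficients 1,0,1,0,1 for degrees 0…4.
(q³ + q⁴ + q⁵ + q⁶) has coefficients 0,0,0,1,1,1,1,0 for degrees 0…7.
Multiplying by (q + q² + q³) gives running coefficients 0,0,0,0,1,2,3,3 for degrees 0…7.
Finally multiplying by (1 + q³ + q⁶ + q⁹ + q¹²), the product of all factors after the first has coefficients 0,0,0,0,1,2,3,4 for degrees 0…7.
[q⁷] = 1·4 + 1·2 + 1·0 = 6.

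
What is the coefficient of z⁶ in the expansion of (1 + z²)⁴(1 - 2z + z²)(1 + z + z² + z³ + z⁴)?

5

(1 + z²)⁴ has coefficients 1,0,4,0,6,0,4 for degrees 0…6.
(1 - 2z + z²) has coefficients 1,-2,1,0,0,0,0 for degrees 0…6.
Finally multiplying by (1 + z + z² + z³ + z⁴), the product of all factors after the first has coefficients 1,-1,0,0,0,-1,1 for degrees 0…6.
[z⁶] = 1·1 + 4·0 + 6·0 + 4·1 = 5.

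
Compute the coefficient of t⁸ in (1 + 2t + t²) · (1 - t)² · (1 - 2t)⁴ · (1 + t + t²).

-24

(1 + 2t + t²) has coefficients 1,2,1 for degrees 0…2.
(1 - t)² has coefficients 1,-2,1,0,0,0,0,0,0 for degrees 0…8.
Multiplying by (1 - 2t)⁴ gives running coefficients 1,-10,41,-88,104,-64,16,0,0 for degrees 0…8.
Finally multiplying by (1 + t + t²), the product of all factors after the first has coefficients 1,-9,32,-57,57,-48,56,-48,16 for degrees 0…8.
[t⁸] = 1·16 + 2·(-48) + 1·56 = -24.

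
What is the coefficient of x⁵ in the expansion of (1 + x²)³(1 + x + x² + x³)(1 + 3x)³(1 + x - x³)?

(1 + x²)³ has coefficients 1,0,3,0,3,0 for degrees 0…5.
(1 + x + x² + x³) has coefficients 1,1,1,1,0,0 for degrees 0…5.
Multiplying by (1 + 3x)³ gives running coefficients 1,10,37,64,63,54 for degrees 0…5.
Finally multiplying by (1 + x - x³), the product of all factors after the first has coefficients 1,11,47,100,117,80 for degrees 0…5.
[x⁵] = 1·80 + 3·100 + 3·11 = 413.

413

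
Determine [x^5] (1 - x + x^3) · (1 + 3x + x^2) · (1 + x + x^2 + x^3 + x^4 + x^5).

5

(1 - x + x^3) has coefficients 1,-1,0,1 for degrees 0…3.
(1 + 3x + x^2) has coefficients 1,3,1,0,0,0 for degrees 0…5.
Finally multiplying by (1 + x + x^2 + x^3 + x^4 + x^5), the product of all factors after the first has coefficients 1,4,5,5,5,5 for degrees 0…5.
[x^5] = 1·5 − 1·5 + 1·5 = 5.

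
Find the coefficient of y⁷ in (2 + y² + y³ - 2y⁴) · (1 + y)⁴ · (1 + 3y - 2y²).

-32

(2 + y² + y³ - 2y⁴) has coefficients 2,0,1,1,-2 for degrees 0…4.
(1 + y)⁴ has coefficients 1,4,6,4,1,0,0,0 for degrees 0…7.
Finally multiplying by (1 + 3y - 2y²), the product of all factors after the first has coefficients 1,7,16,14,1,-5,-2,0 for degrees 0…7.
[y⁷] = 2·0 + 1·(-5) + 1·1 − 2·14 = -32.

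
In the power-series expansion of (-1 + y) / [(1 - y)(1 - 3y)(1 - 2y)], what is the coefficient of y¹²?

Partial fractions give a closed form: a_n = (-3)·3^n + (2)·2^n.
At n = 12: a_12 = -1586131.

-1586131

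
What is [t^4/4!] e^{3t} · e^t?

256

The EGF product rule gives c_4 = Σ_{k_1+k_2=4} C(4; k_1,k_2) · ∏ g_i(k_i), where e^{3t} gives (3)^k; e^t gives (1)^k.
g_1(k) for k = 0…4: 1, 3, 9, 27, 81.
g_2(k) for k = 0…4: 1, 1, 1, 1, 1.
c_4 = Σ_k C(4,k)·g_1(k)·g_2(4−k) = 1·1·1 + 4·3·1 + 6·9·1 + 4·27·1 + 1·81·1 = 1 + 12 + 54 + 108 + 81 = 256.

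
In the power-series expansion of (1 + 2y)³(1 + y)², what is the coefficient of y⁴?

28

(1 + 2y)³ has coefficients 1,6,12,8 for degrees 0…3.
(1 + y)² has coefficients 1,2,1,0,0 for degrees 0…4.
[y⁴] = 1·0 + 6·0 + 12·1 + 8·2 = 28.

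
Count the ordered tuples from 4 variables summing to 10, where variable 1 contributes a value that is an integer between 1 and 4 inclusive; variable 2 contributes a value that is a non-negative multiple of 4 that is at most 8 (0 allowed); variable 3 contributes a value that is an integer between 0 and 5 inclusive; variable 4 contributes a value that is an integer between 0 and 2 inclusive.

18

The generating function for the choices is (z + z² + z³ + z⁴)·(1 + z⁴ + z⁸)·(1 + z + z² + z³ + z⁴ + z⁵)·(1 + z + z²); the count is [z¹⁰].
(z + z² + z³ + z⁴) has coefficients 0,1,1,1,1 for degrees 0…4.
(1 + z⁴ + z⁸) has coefficients 1,0,0,0,1,0,0,0,1,0,0 for degrees 0…10.
Multiplying by (1 + z + z² + z³ + z⁴ + z⁵) gives running coefficients 1,1,1,1,2,2,1,1,2,2,1 for degrees 0…10.
Finally multiplying by (1 + z + z²), the product of all factors after the first has coefficients 1,2,3,3,4,5,5,4,4,5,5 for degrees 0…10.
[z¹⁰] = 1·5 + 1·4 + 1·4 + 1·5 = 18.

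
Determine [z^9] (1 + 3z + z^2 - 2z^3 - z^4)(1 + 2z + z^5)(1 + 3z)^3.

(1 + 3z + z^2 - 2z^3 - z^4) has coefficients 1,3,1,-2,-1 for degrees 0…4.
(1 + 2z + z^5) has coefficients 1,2,0,0,0,1,0,0,0,0 for degrees 0…9.
Finally multiplying by (1 + 3z)^3, the product of all factors after the first has coefficients 1,11,45,81,54,1,9,27,27,0 for degrees 0…9.
[z^9] = 1·0 + 3·27 + 1·27 − 2·9 − 1·1 = 89.

89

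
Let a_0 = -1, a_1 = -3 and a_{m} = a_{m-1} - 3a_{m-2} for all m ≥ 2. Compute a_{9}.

117

The ordinary generating function has denominator 1 - z + 3z^2.
Iterating the recurrence: a_0,…,a_{9} = -1, -3, 0, 9, 9, -18, -45, 9, 144, 117.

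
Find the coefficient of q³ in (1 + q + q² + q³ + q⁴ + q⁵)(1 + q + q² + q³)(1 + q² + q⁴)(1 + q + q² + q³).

(1 + q + q² + q³ + q⁴ + q⁵) has coefficients 1,1,1,1 for degrees 0…3.
(1 + q + q² + q³) has coefficients 1,1,1,1 for degrees 0…3.
Multiplying by (1 + q² + q⁴) gives running coefficients 1,1,2,2 for degrees 0…3.
Finally multiplying by (1 + q + q² + q³), the product of all factors after the first has coefficients 1,2,4,6 for degrees 0…3.
[q³] = 1·6 + 1·4 + 1·2 + 1·1 = 13.

13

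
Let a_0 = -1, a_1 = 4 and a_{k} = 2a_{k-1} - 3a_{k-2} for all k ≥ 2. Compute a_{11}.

The ordinary generating function has denominator 1 - 2x + 3x^2.
Iterating the recurrence: a_0,…,a_{11} = -1, 4, 11, 10, -13, -56, -73, 22, 263, 460, 131, -1118.

-1118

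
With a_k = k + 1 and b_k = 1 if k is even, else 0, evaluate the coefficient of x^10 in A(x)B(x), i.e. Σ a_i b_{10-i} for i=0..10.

Write out a_i and b_{10-i} for i = 0,…,10 and sum the products.
Σ = 1·1 + 2·0 + 3·1 + 4·0 + 5·1 + 6·0 + 7·1 + 8·0 + 9·1 + 10·0 + 11·1 = 36.

36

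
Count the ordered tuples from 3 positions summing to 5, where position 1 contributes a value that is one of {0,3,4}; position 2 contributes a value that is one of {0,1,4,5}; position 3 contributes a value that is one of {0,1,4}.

The generating function for the choices is (1 + t^3 + t^4)·(1 + t + t^4 + t^5)·(1 + t + t^4); the count is [t^5].
(1 + t^3 + t^4) has coefficients 1,0,0,1,1 for degrees 0…4.
(1 + t + t^4 + t^5) has coefficients 1,1,0,0,1,1 for degrees 0…5.
Finally multiplying by (1 + t + t^4), the product of all factors after the first has coefficients 1,2,1,0,2,3 for degrees 0…5.
[t^5] = 1·3 + 1·1 + 1·2 = 6.

6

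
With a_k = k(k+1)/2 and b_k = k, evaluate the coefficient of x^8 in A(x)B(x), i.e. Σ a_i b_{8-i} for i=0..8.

Write out a_i and b_{8-i} for i = 0,…,8 and sum the products.
Σ = 0·8 + 1·7 + 3·6 + 6·5 + 10·4 + 15·3 + 21·2 + 28·1 + 36·0 = 210.

210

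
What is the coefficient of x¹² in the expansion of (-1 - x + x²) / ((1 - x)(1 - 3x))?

The denominator gives the recurrence a_n = 4a_(n−1) − 3a_(n−2) for n ≥ 3; the numerator fixes a_0 = -1, a_1 = -5, a_2 = -16.
Iterating: -1, -5, -16, -49, -148, -445, -1336, -4009, -12028, -36085, -108256, -324769, -974308, so a_12 = -974308.

-974308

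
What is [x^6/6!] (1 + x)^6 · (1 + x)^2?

20160

The EGF product rule gives c_6 = Σ_{k_1+k_2=6} C(6; k_1,k_2) · ∏ g_i(k_i), where (1+x)^6 gives the falling factorial (6)_k; (1+x)^2 gives the falling factorial (2)_k.
g_1(k) for k = 0…6: 1, 6, 30, 120, 360, 720, 720.
g_2(k) for k = 0…6: 1, 2, 2, 0, 0, 0, 0.
c_6 = Σ_k C(6,k)·g_1(k)·g_2(6−k) = 15·360·2 + 6·720·2 + 1·720·1 = 10800 + 8640 + 720 = 20160.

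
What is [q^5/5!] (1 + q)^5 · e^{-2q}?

The EGF product rule gives c_5 = Σ_{k_1+k_2=5} C(5; k_1,k_2) · ∏ g_i(k_i), where (1+q)^5 gives the falling factorial (5)_k; e^{-2q} gives (-2)^k.
g_1(k) for k = 0…5: 1, 5, 20, 60, 120, 120.
g_2(k) for k = 0…5: 1, -2, 4, -8, 16, -32.
c_5 = Σ_k C(5,k)·g_1(k)·g_2(5−k) = 1·1·(-32) + 5·5·16 + 10·20·(-8) + 10·60·4 + 5·120·(-2) + 1·120·1 = −32 + 400 − 1600 + 2400 − 1200 + 120 = 88.

88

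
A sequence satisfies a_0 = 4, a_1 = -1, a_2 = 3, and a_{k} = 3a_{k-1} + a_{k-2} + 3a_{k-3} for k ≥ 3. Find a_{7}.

2630

The ordinary generating function has denominator 1 - 3q - q^2 - 3q^3.
Iterating the recurrence: a_0,…,a_{7} = 4, -1, 3, 20, 60, 209, 747, 2630.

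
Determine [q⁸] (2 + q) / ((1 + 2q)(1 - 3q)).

9339

Partial fractions give a closed form: a_n = (3/5)·(-2)^n + (7/5)·3^n.
At n = 8: a_8 = 9339.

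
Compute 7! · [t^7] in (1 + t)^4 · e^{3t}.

The EGF product rule gives c_7 = Σ_{k_1+k_2=7} C(7; k_1,k_2) · ∏ g_i(k_i), where (1+t)^4 gives the falling factorial (4)_k; e^{3t} gives (3)^k.
g_1(k) for k = 0…7: 1, 4, 12, 24, 24, 0, 0, 0.
g_2(k) for k = 0…7: 1, 3, 9, 27, 81, 243, 729, 2187.
c_7 = Σ_k C(7,k)·g_1(k)·g_2(7−k) = 1·1·2187 + 7·4·729 + 21·12·243 + 35·24·81 + 35·24·27 = 2187 + 20412 + 61236 + 68040 + 22680 = 174555.

174555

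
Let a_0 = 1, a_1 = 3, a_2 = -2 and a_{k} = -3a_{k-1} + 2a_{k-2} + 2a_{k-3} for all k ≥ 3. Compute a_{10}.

The ordinary generating function has denominator 1 + 3y - 2y^2 - 2y^3.
Iterating the recurrence: a_0,…,a_{10} = 1, 3, -2, 14, -40, 144, -484, 1660, -5660, 19332, -65996.

-65996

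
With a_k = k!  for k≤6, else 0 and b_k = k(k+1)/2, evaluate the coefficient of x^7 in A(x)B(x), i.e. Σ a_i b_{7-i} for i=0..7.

1363

The convolution is the t^7 coefficient of A(t)B(t).
Σ = 1·28 + 1·21 + 2·15 + 6·10 + 24·6 + 120·3 + 720·1 + 0·0 = 1363.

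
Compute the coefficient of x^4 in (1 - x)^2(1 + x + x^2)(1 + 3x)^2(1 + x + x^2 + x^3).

(1 - x)^2 has coefficients 1,-2,1 for degrees 0…2.
(1 + x + x^2) has coefficients 1,1,1,0,0 for degrees 0…4.
Multiplying by (1 + 3x)^2 gives running coefficients 1,7,16,15,9 for degrees 0…4.
Finally multiplying by (1 + x + x^2 + x^3), the product of all factors after the first has coefficients 1,8,24,39,47 for degrees 0…4.
[x^4] = 1·47 − 2·39 + 1·24 = -7.

-7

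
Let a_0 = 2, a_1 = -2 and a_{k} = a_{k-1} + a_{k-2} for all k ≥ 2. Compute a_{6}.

The ordinary generating function has denominator 1 - z - z^2.
Iterating the recurrence: a_0,…,a_{6} = 2, -2, 0, -2, -2, -4, -6.

-6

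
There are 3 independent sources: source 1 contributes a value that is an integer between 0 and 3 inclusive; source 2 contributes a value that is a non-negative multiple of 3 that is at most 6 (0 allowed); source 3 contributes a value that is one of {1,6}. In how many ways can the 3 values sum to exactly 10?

2

The generating function for the choices is (1 + q + q^2 + q^3)·(1 + q^3 + q^6)·(q + q^6); the count is [q^10].
(1 + q + q^2 + q^3) has coefficients 1,1,1,1 for degrees 0…3.
(1 + q^3 + q^6) has coefficients 1,0,0,1,0,0,1,0,0,0,0 for degrees 0…10.
Finally multiplying by (q + q^6), the product of all factors after the first has coefficients 0,1,0,0,1,0,1,1,0,1,0 for degrees 0…10.
[q^10] = 1·0 + 1·1 + 1·0 + 1·1 = 2.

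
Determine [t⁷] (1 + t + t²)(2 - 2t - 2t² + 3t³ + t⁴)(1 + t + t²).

(1 + t + t²) has coefficients 1,1,1 for degrees 0…2.
(2 - 2t - 2t² + 3t³ + t⁴) has coefficients 2,-2,-2,3,1,0,0,0 for degrees 0…7.
Finally multiplying by (1 + t + t²), the product of all factors after the first has coefficients 2,0,-2,-1,2,4,1,0 for degrees 0…7.
[t⁷] = 1·0 + 1·1 + 1·4 = 5.

5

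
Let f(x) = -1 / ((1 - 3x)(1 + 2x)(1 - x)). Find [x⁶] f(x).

Partial fractions give a closed form: a_n = (-9/10)·3^n + (-4/15)·(-2)^n + (1/6)·1^n.
At n = 6: a_6 = -673.

-673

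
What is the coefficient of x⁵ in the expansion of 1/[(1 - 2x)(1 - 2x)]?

The denominator gives the recurrence a_n = 4a_(n−1) − 4a_(n−2) for n ≥ 2; the numerator fixes a_0 = 1, a_1 = 4.
Iterating: 1, 4, 12, 32, 80, 192, so a_5 = 192.

192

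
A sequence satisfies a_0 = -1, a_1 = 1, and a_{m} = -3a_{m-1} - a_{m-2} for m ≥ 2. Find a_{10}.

-4181

The ordinary generating function has denominator 1 + 3q + q^2.
Iterating the recurrence: a_0,…,a_{10} = -1, 1, -2, 5, -13, 34, -89, 233, -610, 1597, -4181.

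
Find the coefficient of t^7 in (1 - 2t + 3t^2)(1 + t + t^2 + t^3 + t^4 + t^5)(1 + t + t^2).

(1 - 2t + 3t^2) has coefficients 1,-2,3 for degrees 0…2.
(1 + t + t^2 + t^3 + t^4 + t^5) has coefficients 1,1,1,1,1,1,0,0 for degrees 0…7.
Finally multiplying by (1 + t + t^2), the product of all factors after the first has coefficients 1,2,3,3,3,3,2,1 for degrees 0…7.
[t^7] = 1·1 − 2·2 + 3·3 = 6.

6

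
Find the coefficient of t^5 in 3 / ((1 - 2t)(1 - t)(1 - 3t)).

2898

The denominator gives the recurrence a_n = 6a_(n−1) − 11a_(n−2) + 6a_(n−3) for n ≥ 3; the numerator fixes a_0 = 3, a_1 = 18, a_2 = 75.
Iterating: 3, 18, 75, 270, 903, 2898, so a_5 = 2898.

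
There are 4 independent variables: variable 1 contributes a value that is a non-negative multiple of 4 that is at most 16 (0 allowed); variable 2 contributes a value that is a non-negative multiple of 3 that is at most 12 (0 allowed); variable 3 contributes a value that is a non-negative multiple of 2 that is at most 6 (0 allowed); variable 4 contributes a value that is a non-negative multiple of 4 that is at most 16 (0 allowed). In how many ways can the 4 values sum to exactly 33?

12

The generating function for the choices is (1 + t^4 + t^8 + t^12 + t^16)·(1 + t^3 + t^6 + t^9 + t^12)·(1 + t^2 + t^4 + t^6)·(1 + t^4 + t^8 + t^12 + t^16); the count is [t^33].
(1 + t^4 + t^8 + t^12 + t^16) has coefficients 1,0,0,0,1,0,0,0,1,0,0,0,1,0,0,0,1 for degrees 0…16.
(1 + t^3 + t^6 + t^9 + t^12) has coefficients 1,0,0,1,0,0,1,0,0,1,0,0,1,0,0,0,0,0,0,0,0,0,0,0,0,0,0,0,0,0,0,0,0,0 for degrees 0…33.
Multiplying by (1 + t^2 + t^4 + t^6) gives running coefficients 1,0,1,1,1,1,2,1,1,2,1,1,2,1,1,1,1,0,1,0,0,0,0,0,0,0,0,0,0,0,0,0,0,0 for degrees 0…33.
Finally multiplying by (1 + t^4 + t^8 + t^12 + t^16), the product of all factors after the first has coefficients 1,0,1,1,2,1,3,2,3,3,4,3,5,4,5,4,6,4,6,4,5,4,5,3,4,3,3,2,3,1,2,1,1,0 for degrees 0…33.
[t^33] = 1·0 + 1·1 + 1·3 + 1·4 + 1·4 = 12.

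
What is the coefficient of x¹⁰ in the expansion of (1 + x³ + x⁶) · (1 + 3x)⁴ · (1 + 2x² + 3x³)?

(1 + x³ + x⁶) has coefficients 1,0,0,1,0,0,1 for degrees 0…6.
(1 + 3x)⁴ has coefficients 1,12,54,108,81,0,0,0,0,0,0 for degrees 0…10.
Finally multiplying by (1 + 2x² + 3x³), the product of all factors after the first has coefficients 1,12,56,135,225,378,486,243,0,0,0 for degrees 0…10.
[x¹⁰] = 1·0 + 1·243 + 1·225 = 468.

468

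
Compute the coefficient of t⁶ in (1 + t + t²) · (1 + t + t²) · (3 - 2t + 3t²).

3

(1 + t + t²) has coefficients 1,1,1 for degrees 0…2.
(1 + t + t²) has coefficients 1,1,1,0,0,0,0 for degrees 0…6.
Finally multiplying by (3 - 2t + 3t²), the product of all factors after the first has coefficients 3,1,4,1,3,0,0 for degrees 0…6.
[t⁶] = 1·0 + 1·0 + 1·3 = 3.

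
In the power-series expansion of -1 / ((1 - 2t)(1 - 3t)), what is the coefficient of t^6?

The denominator gives the recurrence a_n = 5a_(n−1) − 6a_(n−2) for n ≥ 2; the numerator fixes a_0 = -1, a_1 = -5.
Iterating: -1, -5, -19, -65, -211, -665, -2059, so a_6 = -2059.

-2059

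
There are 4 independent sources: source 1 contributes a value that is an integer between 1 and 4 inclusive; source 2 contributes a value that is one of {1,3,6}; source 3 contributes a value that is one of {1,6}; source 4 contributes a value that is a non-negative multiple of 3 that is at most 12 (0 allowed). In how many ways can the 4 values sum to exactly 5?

The generating function for the choices is (t + t^2 + t^3 + t^4)·(t + t^3 + t^6)·(t + t^6)·(1 + t^3 + t^6 + t^9 + t^12); the count is [t^5].
(t + t^2 + t^3 + t^4) has coefficients 0,1,1,1,1 for degrees 0…4.
(t + t^3 + t^6) has coefficients 0,1,0,1,0,0 for degrees 0…5.
Multiplying by (t + t^6) gives running coefficients 0,0,1,0,1,0 for degrees 0…5.
Finally multiplying by (1 + t^3 + t^6 + t^9 + t^12), the product of all factors after the first has coefficients 0,0,1,0,1,1 for degrees 0…5.
[t^5] = 1·1 + 1·0 + 1·1 + 1·0 = 2.

2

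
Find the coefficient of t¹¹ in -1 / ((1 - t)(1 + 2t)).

1365

Partial fractions give a closed form: a_n = (-1/3)·1^n + (-2/3)·(-2)^n.
At n = 11: a_11 = 1365.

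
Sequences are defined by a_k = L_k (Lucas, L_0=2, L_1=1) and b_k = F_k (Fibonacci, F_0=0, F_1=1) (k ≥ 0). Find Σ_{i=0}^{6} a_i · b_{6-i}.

56

This is [x^6] in the product of the two ordinary generating functions.
Σ = 2·8 + 1·5 + 3·3 + 4·2 + 7·1 + 11·1 + 18·0 = 56.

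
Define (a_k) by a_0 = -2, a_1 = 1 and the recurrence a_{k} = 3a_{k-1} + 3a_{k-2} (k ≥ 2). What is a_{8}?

The ordinary generating function has denominator 1 - 3y - 3y^2.
Iterating the recurrence: a_0,…,a_{8} = -2, 1, -3, -6, -27, -99, -378, -1431, -5427.

-5427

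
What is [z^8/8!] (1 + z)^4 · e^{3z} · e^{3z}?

38942208

The EGF product rule gives c_8 = Σ_{k_1+k_2+k_3=8} C(8; k_1,k_2,k_3) · ∏ g_i(k_i), where (1+z)^4 gives the falling factorial (4)_k; e^{3z} gives (3)^k; e^{3z} gives (3)^k.
g_1(k) for k = 0…8: 1, 4, 12, 24, 24, 0, 0, 0, 0.
g_2(k) for k = 0…8: 1, 3, 9, 27, 81, 243, 729, 2187, 6561.
g_3(k) for k = 0…8: 1, 3, 9, 27, 81, 243, 729, 2187, 6561.
First combine the last two factors: h(k) = Σ_j C(k,j)·g_2(j)·g_3(k−j) for k = 0…8: 1, 6, 36, 216, 1296, 7776, 46656, 279936, 1679616.
c_8 = Σ_k C(8,k)·g_1(k)·h(8−k) = 1·1·1679616 + 8·4·279936 + 28·12·46656 + 56·24·7776 + 70·24·1296 = 1679616 + 8957952 + 15676416 + 10450944 + 2177280 = 38942208.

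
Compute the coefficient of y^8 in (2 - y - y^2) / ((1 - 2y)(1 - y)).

The denominator gives the recurrence a_n = 3a_(n−1) − 2a_(n−2) for n ≥ 3; the numerator fixes a_0 = 2, a_1 = 5, a_2 = 10.
Iterating: 2, 5, 10, 20, 40, 80, 160, 320, 640, so a_8 = 640.

640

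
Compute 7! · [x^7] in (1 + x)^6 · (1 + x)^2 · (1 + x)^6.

The EGF product rule gives c_7 = Σ_{k_1+k_2+k_3=7} C(7; k_1,k_2,k_3) · ∏ g_i(k_i), where (1+x)^6 gives the falling factorial (6)_k; (1+x)^2 gives the falling factorial (2)_k; (1+x)^6 gives the falling factorial (6)_k.
g_1(k) for k = 0…7: 1, 6, 30, 120, 360, 720, 720, 0.
g_2(k) for k = 0…7: 1, 2, 2, 0, 0, 0, 0, 0.
g_3(k) for k = 0…7: 1, 6, 30, 120, 360, 720, 720, 0.
First combine the last two factors: h(k) = Σ_j C(k,j)·g_2(j)·g_3(k−j) for k = 0…7: 1, 8, 56, 336, 1680, 6720, 20160, 40320.
c_7 = Σ_k C(7,k)·g_1(k)·h(7−k) = 1·1·40320 + 7·6·20160 + 21·30·6720 + 35·120·1680 + 35·360·336 + 21·720·56 + 7·720·8 = 40320 + 846720 + 4233600 + 7056000 + 4233600 + 846720 + 40320 = 17297280.

17297280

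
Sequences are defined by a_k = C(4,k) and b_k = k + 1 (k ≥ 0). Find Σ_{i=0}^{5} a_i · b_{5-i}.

Write out a_i and b_{5-i} for i = 0,…,5 and sum the products.
Σ = 1·6 + 4·5 + 6·4 + 4·3 + 1·2 + 0·1 = 64.

64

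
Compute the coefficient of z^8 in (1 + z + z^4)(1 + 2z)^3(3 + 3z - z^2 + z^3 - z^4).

(1 + z + z^4) has coefficients 1,1,0,0,1 for degrees 0…4.
(1 + 2z)^3 has coefficients 1,6,12,8,0,0,0,0,0 for degrees 0…8.
Finally multiplying by (3 + 3z - z^2 + z^3 - z^4), the product of all factors after the first has coefficients 3,21,53,55,17,-2,-4,-8,0 for degrees 0…8.
[z^8] = 1·0 + 1·(-8) + 1·17 = 9.

9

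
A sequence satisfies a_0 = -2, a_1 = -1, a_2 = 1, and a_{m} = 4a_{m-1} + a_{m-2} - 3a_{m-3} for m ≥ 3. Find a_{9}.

45503

The ordinary generating function has denominator 1 - 4y - y^2 + 3y^3.
Iterating the recurrence: a_0,…,a_{9} = -2, -1, 1, 9, 40, 166, 677, 2754, 11195, 45503.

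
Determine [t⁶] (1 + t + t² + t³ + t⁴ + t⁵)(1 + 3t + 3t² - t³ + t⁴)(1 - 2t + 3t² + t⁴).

20

(1 + t + t² + t³ + t⁴ + t⁵) has coefficients 1,1,1,1,1,1 for degrees 0…5.
(1 + 3t + 3t² - t³ + t⁴) has coefficients 1,3,3,-1,1,0,0 for degrees 0…6.
Finally multiplying by (1 - 2t + 3t² + t⁴), the product of all factors after the first has coefficients 1,1,0,2,13,-2,6 for degrees 0…6.
[t⁶] = 1·6 + 1·(-2) + 1·13 + 1·2 + 1·0 + 1·1 = 20.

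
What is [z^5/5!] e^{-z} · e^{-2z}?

-243

The EGF product rule gives c_5 = Σ_{k_1+k_2=5} C(5; k_1,k_2) · ∏ g_i(k_i), where e^{-z} gives (-1)^k; e^{-2z} gives (-2)^k.
g_1(k) for k = 0…5: 1, -1, 1, -1, 1, -1.
g_2(k) for k = 0…5: 1, -2, 4, -8, 16, -32.
c_5 = Σ_k C(5,k)·g_1(k)·g_2(5−k) = 1·1·(-32) + 5·(-1)·16 + 10·1·(-8) + 10·(-1)·4 + 5·1·(-2) + 1·(-1)·1 = −32 − 80 − 80 − 40 − 10 − 1 = -243.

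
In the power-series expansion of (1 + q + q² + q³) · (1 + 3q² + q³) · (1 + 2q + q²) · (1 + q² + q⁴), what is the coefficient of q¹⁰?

(1 + q + q² + q³) has coefficients 1,1,1,1 for degrees 0…3.
(1 + 3q² + q³) has coefficients 1,0,3,1,0,0,0,0,0,0,0 for degrees 0…10.
Multiplying by (1 + 2q + q²) gives running coefficients 1,2,4,7,5,1,0,0,0,0,0 for degrees 0…10.
Finally multiplying by (1 + q² + q⁴), the product of all factors after the first has coefficients 1,2,5,9,10,10,9,8,5,1,0 for degrees 0…10.
[q¹⁰] = 1·0 + 1·1 + 1·5 + 1·8 = 14.

14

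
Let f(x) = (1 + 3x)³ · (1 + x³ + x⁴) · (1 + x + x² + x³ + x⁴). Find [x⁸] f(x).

(1 + 3x)³ has coefficients 1,9,27,27 for degrees 0…3.
(1 + x³ + x⁴) has coefficients 1,0,0,1,1,0,0,0,0 for degrees 0…8.
Finally multiplying by (1 + x + x² + x³ + x⁴), the product of all factors after the first has coefficients 1,1,1,2,3,2,2,2,1 for degrees 0…8.
[x⁸] = 1·1 + 9·2 + 27·2 + 27·2 = 127.

127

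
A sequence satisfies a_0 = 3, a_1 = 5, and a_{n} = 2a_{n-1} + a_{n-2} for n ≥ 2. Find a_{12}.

The ordinary generating function has denominator 1 - 2t - t^2.
Iterating the recurrence: a_0,…,a_{12} = 3, 5, 13, 31, 75, 181, 437, 1055, 2547, 6149, 14845, 35839, 86523.

86523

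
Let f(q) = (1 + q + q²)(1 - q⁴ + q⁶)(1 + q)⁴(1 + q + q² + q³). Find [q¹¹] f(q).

(1 + q + q²) has coefficients 1,1,1 for degrees 0…2.
(1 - q⁴ + q⁶) has coefficients 1,0,0,0,-1,0,1,0,0,0,0,0 for degrees 0…11.
Multiplying by (1 + q)⁴ gives running coefficients 1,4,6,4,0,-4,-5,0,5,4,1,0 for degrees 0…11.
Finally multiplying by (1 + q + q² + q³), the product of all factors after the first has coefficients 1,5,11,15,14,6,-5,-9,-4,4,10,10 for degrees 0…11.
[q¹¹] = 1·10 + 1·10 + 1·4 = 24.

24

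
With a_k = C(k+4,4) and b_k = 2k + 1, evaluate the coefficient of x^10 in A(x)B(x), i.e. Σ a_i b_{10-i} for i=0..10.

13013

Write out a_i and b_{10-i} for i = 0,…,10 and sum the products.
Σ = 1·21 + 5·19 + 15·17 + 35·15 + 70·13 + 126·11 + 210·9 + 330·7 + 495·5 + 715·3 + 1001·1 = 13013.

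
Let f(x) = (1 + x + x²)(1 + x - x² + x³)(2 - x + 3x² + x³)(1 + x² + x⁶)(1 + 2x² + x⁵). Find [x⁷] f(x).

45

(1 + x + x²) has coefficients 1,1,1 for degrees 0…2.
(1 + x - x² + x³) has coefficients 1,1,-1,1,0,0,0,0 for degrees 0…7.
Multiplying by (2 - x + 3x² + x³) gives running coefficients 2,1,0,7,-3,2,1,0 for degrees 0…7.
Multiplying by (1 + x² + x⁶) gives running coefficients 2,1,2,8,-3,9,0,3 for degrees 0…7.
Finally multiplying by (1 + 2x² + x⁵), the product of all factors after the first has coefficients 2,1,6,10,1,27,-5,23 for degrees 0…7.
[x⁷] = 1·23 + 1·(-5) + 1·27 = 45.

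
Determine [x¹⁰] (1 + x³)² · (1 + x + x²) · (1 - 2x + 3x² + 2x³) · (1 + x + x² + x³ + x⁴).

30

(1 + x³)² has coefficients 1,0,0,2,0,0,1 for degrees 0…6.
(1 + x + x²) has coefficients 1,1,1,0,0,0,0,0,0,0,0 for degrees 0…10.
Multiplying by (1 - 2x + 3x² + 2x³) gives running coefficients 1,-1,2,3,5,2,0,0,0,0,0 for degrees 0…10.
Finally multiplying by (1 + x + x² + x³ + x⁴), the product of all factors after the first has coefficients 1,0,2,5,10,11,12,10,7,2,0 for degrees 0…10.
[x¹⁰] = 1·0 + 2·10 + 1·10 = 30.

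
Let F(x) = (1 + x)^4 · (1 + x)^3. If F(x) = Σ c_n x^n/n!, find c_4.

840

The EGF product rule gives c_4 = Σ_{k_1+k_2=4} C(4; k_1,k_2) · ∏ g_i(k_i), where (1+x)^4 gives the falling factorial (4)_k; (1+x)^3 gives the falling factorial (3)_k.
g_1(k) for k = 0…4: 1, 4, 12, 24, 24.
g_2(k) for k = 0…4: 1, 3, 6, 6, 0.
c_4 = Σ_k C(4,k)·g_1(k)·g_2(4−k) = 4·4·6 + 6·12·6 + 4·24·3 + 1·24·1 = 96 + 432 + 288 + 24 = 840.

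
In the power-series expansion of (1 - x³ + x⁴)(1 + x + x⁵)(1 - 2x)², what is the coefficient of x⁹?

(1 - x³ + x⁴) has coefficients 1,0,0,-1,1 for degrees 0…4.
(1 + x + x⁵) has coefficients 1,1,0,0,0,1,0,0,0,0 for degrees 0…9.
Finally multiplying by (1 - 2x)², the product of all factors after the first has coefficients 1,-3,0,4,0,1,-4,4,0,0 for degrees 0…9.
[x⁹] = 1·0 − 1·(-4) + 1·1 = 5.

5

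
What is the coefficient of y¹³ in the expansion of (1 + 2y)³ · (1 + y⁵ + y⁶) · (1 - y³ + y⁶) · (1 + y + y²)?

-2

(1 + 2y)³ has coefficients 1,6,12,8 for degrees 0…3.
(1 + y⁵ + y⁶) has coefficients 1,0,0,0,0,1,1,0,0,0,0,0,0,0 for degrees 0…13.
Multiplying by (1 - y³ + y⁶) gives running coefficients 1,0,0,-1,0,1,2,0,-1,-1,0,1,1,0 for degrees 0…13.
Finally multiplying by (1 + y + y²), the product of all factors after the first has coefficients 1,1,1,-1,-1,0,3,3,1,-2,-2,0,2,2 for degrees 0…13.
[y¹³] = 1·2 + 6·2 + 12·0 + 8·(-2) = -2.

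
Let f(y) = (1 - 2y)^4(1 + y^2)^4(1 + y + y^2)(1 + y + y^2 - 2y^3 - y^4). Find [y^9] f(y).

-360

(1 - 2y)^4 has coefficients 1,-8,24,-32,16 for degrees 0…4.
(1 + y^2)^4 has coefficients 1,0,4,0,6,0,4,0,1,0 for degrees 0…9.
Multiplying by (1 + y + y^2) gives running coefficients 1,1,5,4,10,6,10,4,5,1 for degrees 0…9.
Finally multiplying by (1 + y + y^2 - 2y^3 - y^4), the product of all factors after the first has coefficients 1,2,7,8,16,9,13,-4,-3,-16 for degrees 0…9.
[y^9] = 1·(-16) − 8·(-3) + 24·(-4) − 32·13 + 16·9 = -360.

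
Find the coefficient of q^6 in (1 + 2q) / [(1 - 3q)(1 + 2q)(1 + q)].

547

Partial fractions give a closed form: a_n = (3/4)·3^n + (1/4)·(-1)^n.
At n = 6: a_6 = 547.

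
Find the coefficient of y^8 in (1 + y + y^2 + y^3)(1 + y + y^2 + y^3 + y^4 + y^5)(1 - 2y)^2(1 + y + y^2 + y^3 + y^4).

18

(1 + y + y^2 + y^3) has coefficients 1,1,1,1 for degrees 0…3.
(1 + y + y^2 + y^3 + y^4 + y^5) has coefficients 1,1,1,1,1,1,0,0,0 for degrees 0…8.
Multiplying by (1 - 2y)^2 gives running coefficients 1,-3,1,1,1,1,0,4,0 for degrees 0…8.
Finally multiplying by (1 + y + y^2 + y^3 + y^4), the product of all factors after the first has coefficients 1,-2,-1,0,1,1,4,7,6 for degrees 0…8.
[y^8] = 1·6 + 1·7 + 1·4 + 1·1 = 18.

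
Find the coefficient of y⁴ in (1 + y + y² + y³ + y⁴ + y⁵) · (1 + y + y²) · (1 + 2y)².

(1 + y + y² + y³ + y⁴ + y⁵) has coefficients 1,1,1,1,1 for degrees 0…4.
(1 + y + y²) has coefficients 1,1,1,0,0 for degrees 0…4.
Finally multiplying by (1 + 2y)², the product of all factors after the first has coefficients 1,5,9,8,4 for degrees 0…4.
[y⁴] = 1·4 + 1·8 + 1·9 + 1·5 + 1·1 = 27.

27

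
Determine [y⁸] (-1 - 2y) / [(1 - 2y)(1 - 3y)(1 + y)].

-23921

Partial fractions give a closed form: a_n = (8/3)·2^n + (-15/4)·3^n + (1/12)·(-1)^n.
At n = 8: a_8 = -23921.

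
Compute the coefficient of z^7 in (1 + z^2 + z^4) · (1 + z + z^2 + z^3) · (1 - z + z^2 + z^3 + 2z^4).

(1 + z^2 + z^4) has coefficients 1,0,1,0,1 for degrees 0…4.
(1 + z + z^2 + z^3) has coefficients 1,1,1,1,0,0,0,0 for degrees 0…7.
Finally multiplying by (1 - z + z^2 + z^3 + 2z^4), the product of all factors after the first has coefficients 1,0,1,2,3,4,3,2 for degrees 0…7.
[z^7] = 1·2 + 1·4 + 1·2 = 8.

8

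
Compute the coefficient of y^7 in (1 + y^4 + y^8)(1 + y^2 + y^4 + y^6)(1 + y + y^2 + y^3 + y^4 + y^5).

5

(1 + y^4 + y^8) has coefficients 1,0,0,0,1,0,0,0 for degrees 0…7.
(1 + y^2 + y^4 + y^6) has coefficients 1,0,1,0,1,0,1,0 for degrees 0…7.
Finally multiplying by (1 + y + y^2 + y^3 + y^4 + y^5), the product of all factors after the first has coefficients 1,1,2,2,3,3,3,3 for degrees 0…7.
[y^7] = 1·3 + 1·2 = 5.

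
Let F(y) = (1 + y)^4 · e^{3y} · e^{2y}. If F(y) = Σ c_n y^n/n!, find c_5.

The EGF product rule gives c_5 = Σ_{k_1+k_2+k_3=5} C(5; k_1,k_2,k_3) · ∏ g_i(k_i), where (1+y)^4 gives the falling factorial (4)_k; e^{3y} gives (3)^k; e^{2y} gives (2)^k.
g_1(k) for k = 0…5: 1, 4, 12, 24, 24, 0.
g_2(k) for k = 0…5: 1, 3, 9, 27, 81, 243.
g_3(k) for k = 0…5: 1, 2, 4, 8, 16, 32.
First combine the last two factors: h(k) = Σ_j C(k,j)·g_2(j)·g_3(k−j) for k = 0…5: 1, 5, 25, 125, 625, 3125.
c_5 = Σ_k C(5,k)·g_1(k)·h(5−k) = 1·1·3125 + 5·4·625 + 10·12·125 + 10·24·25 + 5·24·5 = 3125 + 12500 + 15000 + 6000 + 600 = 37225.

37225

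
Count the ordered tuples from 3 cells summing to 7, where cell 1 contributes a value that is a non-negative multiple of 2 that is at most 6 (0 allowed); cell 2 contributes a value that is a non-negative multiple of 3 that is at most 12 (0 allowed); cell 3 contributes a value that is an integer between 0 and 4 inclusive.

The generating function for the choices is (1 + t² + t⁴ + t⁶)·(1 + t³ + t⁶ + t⁹ + t¹²)·(1 + t + t² + t³ + t⁴); the count is [t⁷].
(1 + t² + t⁴ + t⁶) has coefficients 1,0,1,0,1,0,1 for degrees 0…6.
(1 + t³ + t⁶ + t⁹ + t¹²) has coefficients 1,0,0,1,0,0,1,0 for degrees 0…7.
Finally multiplying by (1 + t + t² + t³ + t⁴), the product of all factors after the first has coefficients 1,1,1,2,2,1,2,2 for degrees 0…7.
[t⁷] = 1·2 + 1·1 + 1·2 + 1·1 = 6.

6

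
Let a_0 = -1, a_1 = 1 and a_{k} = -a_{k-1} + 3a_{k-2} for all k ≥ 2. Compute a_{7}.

217

The ordinary generating function has denominator 1 + t - 3t^2.
Iterating the recurrence: a_0,…,a_{7} = -1, 1, -4, 7, -19, 40, -97, 217.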